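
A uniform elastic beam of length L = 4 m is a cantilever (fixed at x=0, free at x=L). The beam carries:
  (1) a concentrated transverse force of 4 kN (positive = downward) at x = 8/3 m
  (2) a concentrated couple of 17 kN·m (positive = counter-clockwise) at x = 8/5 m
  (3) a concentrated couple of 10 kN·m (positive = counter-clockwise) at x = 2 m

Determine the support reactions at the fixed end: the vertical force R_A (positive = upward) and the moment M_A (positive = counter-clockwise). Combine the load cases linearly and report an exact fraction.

Load 1 — point force P=4 kN at a=8/3 m (b=L-a=4/3):
  R_A = P = 4 kN
  M_A = Pa = 4·(8/3) = 32/3 kN·m
Load 2 — applied couple M₀=17 kN·m at a=8/5 m (b=L-a=12/5):
  R_A = 0 kN
  M_A = -M₀ = -17 kN·m
Load 3 — applied couple M₀=10 kN·m at a=2 m (b=L-a=2):
  R_A = 0 kN
  M_A = -M₀ = -10 kN·m
Superposition: R_A = 4 kN, M_A = -49/3 kN·m

R_A = 4 kN, M_A = -49/3 kN·m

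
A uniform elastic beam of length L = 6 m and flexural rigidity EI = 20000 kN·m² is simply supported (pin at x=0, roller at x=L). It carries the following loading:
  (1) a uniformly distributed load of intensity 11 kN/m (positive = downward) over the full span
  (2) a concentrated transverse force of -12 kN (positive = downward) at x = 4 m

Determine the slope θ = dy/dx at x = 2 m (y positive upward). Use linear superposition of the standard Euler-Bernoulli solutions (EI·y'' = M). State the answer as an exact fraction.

θ(2) = -103/60000 rad

Load 1 — uniform load w=11 kN/m over full span:
  θ_1 = -w(L³-6Lx²+4x³)/(24EI) = -11·(6³-6·6·2²+4·2³)/(24·20000) = -143/60000 rad
Load 2 — point force P=-12 kN at a=4 m (b=L-a=2):
  θ_2 = -Pb(L²-b²-3x²)/(6LEI)  [x≤a] = -(-12)·2·(6²-2²-3·2²)/(6·6·20000) = 1/1500 rad
Superposition: θ = Σ θ_i = -103/60000 rad ≈ -0.001717 rad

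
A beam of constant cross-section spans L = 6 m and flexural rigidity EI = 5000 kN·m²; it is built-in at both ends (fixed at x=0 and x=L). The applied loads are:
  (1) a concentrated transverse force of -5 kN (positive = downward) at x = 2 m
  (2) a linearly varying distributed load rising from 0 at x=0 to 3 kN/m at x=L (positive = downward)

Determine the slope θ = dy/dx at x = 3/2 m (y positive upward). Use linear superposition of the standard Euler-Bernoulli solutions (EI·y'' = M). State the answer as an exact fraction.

θ(3/2) = 41/6400000 rad

Load 1 — point force P=-5 kN at a=2 m (b=L-a=4):
  θ_1 = -Pb²x(2aL-(3a+b)x)/(2L³EI)  [x≤a] = -(-5)·4²·(3/2)·(2·2·6-(3·2+4)·(3/2))/(2·6³·5000) = 1/2000 rad
Load 2 — triangular load w₀=3 kN/m (0→w₀ over full span):
  θ_2 = -w₀(2x(L-x)(L-2x)(x+2L)+x²(L-x)²)/(120LEI) = -3·(2·(3/2)·(6-(3/2))·(6-2·(3/2))·((3/2)+2·6)+(3/2)²·(6-(3/2))²)/(120·6·5000) = -3159/6400000 rad
Superposition: θ = Σ θ_i = 41/6400000 rad ≈ 0.000006 rad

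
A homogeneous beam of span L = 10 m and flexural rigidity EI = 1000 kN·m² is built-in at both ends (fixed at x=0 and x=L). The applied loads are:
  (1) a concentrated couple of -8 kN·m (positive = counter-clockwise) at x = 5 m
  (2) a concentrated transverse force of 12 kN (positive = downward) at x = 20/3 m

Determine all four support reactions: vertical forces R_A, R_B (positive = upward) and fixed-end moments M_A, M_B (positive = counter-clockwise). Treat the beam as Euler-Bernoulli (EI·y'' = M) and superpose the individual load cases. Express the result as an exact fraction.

Load 1 — applied couple M₀=-8 kN·m at a=5 m (b=L-a=5):
  R_A = 6M₀ab/L³ = 6·(-8)·5·5/10³ = -6/5 kN
  M_A = M₀b(2a-b)/L² = (-8)·5·(2·5-5)/10² = -2 kN·m
  R_B = -6M₀ab/L³ = -6·(-8)·5·5/10³ = 6/5 kN
  M_B = M₀a(2b-a)/L² = (-8)·5·(2·5-5)/10² = -2 kN·m
Load 2 — point force P=12 kN at a=20/3 m (b=L-a=10/3):
  R_A = Pb²(3a+b)/L³ = 12·(10/3)²·(3·(20/3)+(10/3))/10³ = 28/9 kN
  M_A = Pab²/L² = 12·(20/3)·(10/3)²/10² = 80/9 kN·m
  R_B = Pa²(a+3b)/L³ = 12·(20/3)²·((20/3)+3·(10/3))/10³ = 80/9 kN
  M_B = -Pa²b/L² = -12·(20/3)²·(10/3)/10² = -160/9 kN·m
Superposition: R_A = 86/45 kN, M_A = 62/9 kN·m, R_B = 454/45 kN, M_B = -178/9 kN·m

R_A = 86/45 kN, M_A = 62/9 kN·m, R_B = 454/45 kN, M_B = -178/9 kN·m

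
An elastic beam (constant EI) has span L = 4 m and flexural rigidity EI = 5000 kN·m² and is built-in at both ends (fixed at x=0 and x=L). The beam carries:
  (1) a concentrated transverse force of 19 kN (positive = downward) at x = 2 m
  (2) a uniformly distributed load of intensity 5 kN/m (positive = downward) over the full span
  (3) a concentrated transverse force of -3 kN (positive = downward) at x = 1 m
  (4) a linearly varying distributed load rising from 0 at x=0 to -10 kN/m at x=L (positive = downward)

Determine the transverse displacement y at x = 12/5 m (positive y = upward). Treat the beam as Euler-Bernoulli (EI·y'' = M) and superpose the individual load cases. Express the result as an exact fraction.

y(12/5) = -24149/23437500 m

Load 1 — point force P=19 kN at a=2 m (b=L-a=2):
  y_1 = -Pa²(L-x)²(3bL-(3b+a)(L-x))/(6L³EI)  [x>a] = -19·2²·(4-(12/5))²·(3·2·4-(3·2+2)·(4-(12/5)))/(6·4³·5000) = -266/234375 m
Load 2 — uniform load w=5 kN/m over full span:
  y_2 = -wx²(L-x)²/(24EI) = -5·(12/5)²·(4-(12/5))²/(24·5000) = -48/78125 m
Load 3 — point force P=-3 kN at a=1 m (b=L-a=3):
  y_3 = -Pa²(L-x)²(3bL-(3b+a)(L-x))/(6L³EI)  [x>a] = -(-3)·1²·(4-(12/5))²·(3·3·4-(3·3+1)·(4-(12/5)))/(6·4³·5000) = 1/12500 m
Load 4 — triangular load w₀=-10 kN/m (0→w₀ over full span):
  y_4 = -w₀x²(L-x)²(x+2L)/(120LEI) = -(-10)·(12/5)²·(4-(12/5))²·((12/5)+2·4)/(120·4·5000) = 1248/1953125 m
Superposition: y = Σ y_i = -24149/23437500 m ≈ -0.001030 m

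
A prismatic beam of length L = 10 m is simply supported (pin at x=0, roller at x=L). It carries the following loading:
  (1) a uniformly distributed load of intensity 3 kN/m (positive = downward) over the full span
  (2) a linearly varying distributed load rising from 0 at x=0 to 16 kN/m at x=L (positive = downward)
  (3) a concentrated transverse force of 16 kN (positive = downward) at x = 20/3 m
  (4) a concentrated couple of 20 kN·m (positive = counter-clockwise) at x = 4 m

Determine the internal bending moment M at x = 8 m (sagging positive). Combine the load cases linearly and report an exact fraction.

Load 1 — uniform load w=3 kN/m over full span:
  M_1 = wx(L-x)/2 = 3·8·(10-8)/2 = 24 kN·m
Load 2 — triangular load w₀=16 kN/m (0→w₀ over full span):
  M_2 = w₀Lx/6 - w₀x³/(6L) = 16·10·8/6 - 16·8³/(6·10) = 384/5 kN·m
Load 3 — point force P=16 kN at a=20/3 m (b=L-a=10/3):
  M_3 = Pa(L-x)/L  [x>a] = 16·(20/3)·(10-8)/10 = 64/3 kN·m
Load 4 — applied couple M₀=20 kN·m at a=4 m (b=L-a=6):
  M_4 = M₀x/L - M₀  [x>a] = 20·8/10 - 20 = -4 kN·m
Superposition: M = Σ M_i = 1772/15 kN·m ≈ 118.133333 kN·m

M(8) = 1772/15 kN·m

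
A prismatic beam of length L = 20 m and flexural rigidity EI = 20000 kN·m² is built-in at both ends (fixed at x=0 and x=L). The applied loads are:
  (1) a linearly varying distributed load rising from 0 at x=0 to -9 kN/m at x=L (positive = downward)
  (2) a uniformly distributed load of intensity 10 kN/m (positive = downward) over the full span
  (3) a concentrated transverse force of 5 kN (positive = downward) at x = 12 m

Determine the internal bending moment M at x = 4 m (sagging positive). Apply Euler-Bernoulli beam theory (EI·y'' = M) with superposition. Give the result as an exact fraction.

M(4) = 68/75 kN·m

Load 1 — triangular load w₀=-9 kN/m (0→w₀ over full span):
  M_1 = 3w₀Lx/20 - w₀L²/30 - w₀x³/(6L) = 3·(-9)·20·4/20 - (-9)·20²/30 - (-9)·4³/(6·20) = 84/5 kN·m
Load 2 — uniform load w=10 kN/m over full span:
  M_2 = wLx/2 - wL²/12 - wx²/2 = 10·20·4/2 - 10·20²/12 - 10·4²/2 = -40/3 kN·m
Load 3 — point force P=5 kN at a=12 m (b=L-a=8):
  M_3 = Pb²(3a+b)x/L³ - Pab²/L²  [x≤a] = 5·8²·(3·12+8)·4/20³ - 5·12·8²/20² = -64/25 kN·m
Superposition: M = Σ M_i = 68/75 kN·m ≈ 0.906667 kN·m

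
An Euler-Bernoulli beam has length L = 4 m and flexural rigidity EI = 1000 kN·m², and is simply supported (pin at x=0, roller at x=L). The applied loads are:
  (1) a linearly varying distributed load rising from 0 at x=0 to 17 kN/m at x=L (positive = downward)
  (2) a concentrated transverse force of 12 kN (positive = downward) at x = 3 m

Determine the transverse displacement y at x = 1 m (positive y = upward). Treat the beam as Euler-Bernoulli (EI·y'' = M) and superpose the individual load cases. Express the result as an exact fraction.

Load 1 — triangular load w₀=17 kN/m (0→w₀ over full span):
  y_1 = -w₀x(7L⁴-10L²x²+3x⁴)/(360LEI) = -17·1·(7·4⁴-10·4²·1²+3·1⁴)/(360·4·1000) = -1853/96000 m
Load 2 — point force P=12 kN at a=3 m (b=L-a=1):
  y_2 = -Pbx(L²-b²-x²)/(6LEI)  [x≤a] = -12·1·1·(4²-1²-1²)/(6·4·1000) = -7/1000 m
Superposition: y = Σ y_i = -101/3840 m ≈ -0.026302 m

y(1) = -101/3840 m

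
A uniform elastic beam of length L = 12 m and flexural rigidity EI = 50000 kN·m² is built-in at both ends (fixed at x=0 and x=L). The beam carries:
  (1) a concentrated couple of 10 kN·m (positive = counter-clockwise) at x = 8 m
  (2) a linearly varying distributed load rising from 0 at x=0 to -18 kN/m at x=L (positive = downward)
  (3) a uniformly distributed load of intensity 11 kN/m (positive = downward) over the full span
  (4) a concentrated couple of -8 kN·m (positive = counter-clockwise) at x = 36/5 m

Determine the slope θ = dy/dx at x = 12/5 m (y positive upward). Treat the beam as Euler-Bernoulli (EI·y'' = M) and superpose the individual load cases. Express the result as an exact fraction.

θ(12/5) = -2919/3906250 rad

Load 1 — applied couple M₀=10 kN·m at a=8 m (b=L-a=4):
  θ_1 = (R_Ax²/2 - M_Ax)/EI  [x≤a] with R_A=10/9, M_A=10/3 = ((10/9)·(12/5)²/2 - (10/3)·(12/5))/50000 = -3/31250 rad
Load 2 — triangular load w₀=-18 kN/m (0→w₀ over full span):
  θ_2 = -w₀(2x(L-x)(L-2x)(x+2L)+x²(L-x)²)/(120LEI) = -(-18)·(2·(12/5)·(12-(12/5))·(12-2·(12/5))·((12/5)+2·12)+(12/5)²·(12-(12/5))²)/(120·12·50000) = 4536/1953125 rad
Load 3 — uniform load w=11 kN/m over full span:
  θ_3 = -wx(L-x)(L-2x)/(12EI) = -11·(12/5)·(12-(12/5))·(12-2·(12/5))/(12·50000) = -1188/390625 rad
Load 4 — applied couple M₀=-8 kN·m at a=36/5 m (b=L-a=24/5):
  θ_4 = (R_Ax²/2 - M_Ax)/EI  [x≤a] with R_A=-24/25, M_A=-64/25 = ((-24/25)·(12/5)²/2 - (-64/25)·(12/5))/50000 = 132/1953125 rad
Superposition: θ = Σ θ_i = -2919/3906250 rad ≈ -0.000747 rad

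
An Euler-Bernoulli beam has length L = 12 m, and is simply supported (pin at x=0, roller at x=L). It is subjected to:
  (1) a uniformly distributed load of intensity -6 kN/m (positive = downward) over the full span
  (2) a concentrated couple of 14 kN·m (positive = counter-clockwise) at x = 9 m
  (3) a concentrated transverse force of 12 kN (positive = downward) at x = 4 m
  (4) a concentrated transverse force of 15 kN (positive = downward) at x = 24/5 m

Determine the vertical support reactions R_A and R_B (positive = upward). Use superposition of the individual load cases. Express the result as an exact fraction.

Load 1 — uniform load w=-6 kN/m over full span:
  R_A = wL/2 = (-6)·12/2 = -36 kN
  R_B = wL/2 = (-6)·12/2 = -36 kN
Load 2 — applied couple M₀=14 kN·m at a=9 m (b=L-a=3):
  R_A = M₀/L = 14/12 = 7/6 kN
  R_B = -M₀/L = -14/12 = -7/6 kN
Load 3 — point force P=12 kN at a=4 m (b=L-a=8):
  R_A = Pb/L = 12·8/12 = 8 kN
  R_B = Pa/L = 12·4/12 = 4 kN
Load 4 — point force P=15 kN at a=24/5 m (b=L-a=36/5):
  R_A = Pb/L = 15·(36/5)/12 = 9 kN
  R_B = Pa/L = 15·(24/5)/12 = 6 kN
Superposition: R_A = -107/6 kN, R_B = -163/6 kN

R_A = -107/6 kN, R_B = -163/6 kN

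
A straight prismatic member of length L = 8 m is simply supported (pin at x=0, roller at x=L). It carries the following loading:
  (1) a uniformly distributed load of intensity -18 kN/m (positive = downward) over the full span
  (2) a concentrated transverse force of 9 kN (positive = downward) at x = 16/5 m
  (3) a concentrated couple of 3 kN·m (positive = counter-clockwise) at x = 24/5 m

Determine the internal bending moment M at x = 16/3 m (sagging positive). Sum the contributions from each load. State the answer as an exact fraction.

M(16/3) = -597/5 kN·m

Load 1 — uniform load w=-18 kN/m over full span:
  M_1 = wx(L-x)/2 = (-18)·(16/3)·(8-(16/3))/2 = -128 kN·m
Load 2 — point force P=9 kN at a=16/5 m (b=L-a=24/5):
  M_2 = Pa(L-x)/L  [x>a] = 9·(16/5)·(8-(16/3))/8 = 48/5 kN·m
Load 3 — applied couple M₀=3 kN·m at a=24/5 m (b=L-a=16/5):
  M_3 = M₀x/L - M₀  [x>a] = 3·(16/3)/8 - 3 = -1 kN·m
Superposition: M = Σ M_i = -597/5 kN·m ≈ -119.400000 kN·m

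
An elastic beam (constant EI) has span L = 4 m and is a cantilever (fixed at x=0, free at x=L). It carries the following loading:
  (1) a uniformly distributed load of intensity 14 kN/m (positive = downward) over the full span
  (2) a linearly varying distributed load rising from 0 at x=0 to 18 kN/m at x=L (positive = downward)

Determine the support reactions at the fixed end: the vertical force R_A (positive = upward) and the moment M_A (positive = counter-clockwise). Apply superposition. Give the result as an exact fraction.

R_A = 92 kN, M_A = 208 kN·m

Load 1 — uniform load w=14 kN/m over full span:
  R_A = wL = 14·4 = 56 kN
  M_A = wL²/2 = 14·4²/2 = 112 kN·m
Load 2 — triangular load w₀=18 kN/m (0→w₀ over full span):
  R_A = w₀L/2 = 18·4/2 = 36 kN
  M_A = w₀L²/3 = 18·4²/3 = 96 kN·m
Superposition: R_A = 92 kN, M_A = 208 kN·m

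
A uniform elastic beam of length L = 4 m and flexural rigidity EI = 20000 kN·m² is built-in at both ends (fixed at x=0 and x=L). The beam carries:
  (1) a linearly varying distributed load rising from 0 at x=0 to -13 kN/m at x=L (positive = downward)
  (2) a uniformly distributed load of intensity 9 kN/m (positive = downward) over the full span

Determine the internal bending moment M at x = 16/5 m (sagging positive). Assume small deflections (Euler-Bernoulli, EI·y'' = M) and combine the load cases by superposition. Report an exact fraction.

Load 1 — triangular load w₀=-13 kN/m (0→w₀ over full span):
  M_1 = 3w₀Lx/20 - w₀L²/30 - w₀x³/(6L) = 3·(-13)·4·(16/5)/20 - (-13)·4²/30 - (-13)·(16/5)³/(6·4) = -104/375 kN·m
Load 2 — uniform load w=9 kN/m over full span:
  M_2 = wLx/2 - wL²/12 - wx²/2 = 9·4·(16/5)/2 - 9·4²/12 - 9·(16/5)²/2 = -12/25 kN·m
Superposition: M = Σ M_i = -284/375 kN·m ≈ -0.757333 kN·m

M(16/5) = -284/375 kN·m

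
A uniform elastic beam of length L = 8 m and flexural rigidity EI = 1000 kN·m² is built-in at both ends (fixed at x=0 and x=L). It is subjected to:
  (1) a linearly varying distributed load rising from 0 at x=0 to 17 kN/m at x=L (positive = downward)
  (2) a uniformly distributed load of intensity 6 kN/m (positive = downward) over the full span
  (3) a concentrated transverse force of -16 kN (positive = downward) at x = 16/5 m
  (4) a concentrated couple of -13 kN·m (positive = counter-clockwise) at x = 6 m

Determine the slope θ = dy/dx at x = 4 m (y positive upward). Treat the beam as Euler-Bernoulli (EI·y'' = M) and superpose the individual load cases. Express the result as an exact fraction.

Load 1 — triangular load w₀=17 kN/m (0→w₀ over full span):
  θ_1 = -w₀(2x(L-x)(L-2x)(x+2L)+x²(L-x)²)/(120LEI) = -17·(2·4·(8-4)·(8-2·4)·(4+2·8)+4²·(8-4)²)/(120·8·1000) = -17/3750 rad
Load 2 — uniform load w=6 kN/m over full span:
  θ_2 = -wx(L-x)(L-2x)/(12EI) = -6·4·(8-4)·(8-2·4)/(12·1000) = 0 rad
Load 3 — point force P=-16 kN at a=16/5 m (b=L-a=24/5):
  θ_3 = Pa²(L-x)(2bL-(3b+a)(L-x))/(2L³EI)  [x>a] = (-16)·(16/5)²·(8-4)·(2·(24/5)·8-(3·(24/5)+(16/5))·(8-4))/(2·8³·1000) = -64/15625 rad
Load 4 — applied couple M₀=-13 kN·m at a=6 m (b=L-a=2):
  θ_4 = (R_Ax²/2 - M_Ax)/EI  [x≤a] with R_A=-117/64, M_A=-65/16 = ((-117/64)·4²/2 - (-65/16)·4)/1000 = 13/8000 rad
Superposition: θ = Σ θ_i = -21013/3000000 rad ≈ -0.007004 rad

θ(4) = -21013/3000000 rad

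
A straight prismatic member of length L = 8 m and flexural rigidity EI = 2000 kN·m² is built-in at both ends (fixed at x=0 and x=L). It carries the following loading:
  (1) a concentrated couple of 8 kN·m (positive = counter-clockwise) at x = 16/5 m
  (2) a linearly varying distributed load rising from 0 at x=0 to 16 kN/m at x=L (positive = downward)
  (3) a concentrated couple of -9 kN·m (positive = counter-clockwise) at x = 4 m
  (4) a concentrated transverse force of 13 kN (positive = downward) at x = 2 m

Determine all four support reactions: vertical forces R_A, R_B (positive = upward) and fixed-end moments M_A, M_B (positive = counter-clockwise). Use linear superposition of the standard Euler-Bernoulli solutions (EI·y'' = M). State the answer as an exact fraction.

Load 1 — applied couple M₀=8 kN·m at a=16/5 m (b=L-a=24/5):
  R_A = 6M₀ab/L³ = 6·8·(16/5)·(24/5)/8³ = 36/25 kN
  M_A = M₀b(2a-b)/L² = 8·(24/5)·(2·(16/5)-(24/5))/8² = 24/25 kN·m
  R_B = -6M₀ab/L³ = -6·8·(16/5)·(24/5)/8³ = -36/25 kN
  M_B = M₀a(2b-a)/L² = 8·(16/5)·(2·(24/5)-(16/5))/8² = 64/25 kN·m
Load 2 — triangular load w₀=16 kN/m (0→w₀ over full span):
  R_A = 3w₀L/20 = 3·16·8/20 = 96/5 kN
  M_A = w₀L²/30 = 16·8²/30 = 512/15 kN·m
  R_B = 7w₀L/20 = 7·16·8/20 = 224/5 kN
  M_B = -w₀L²/20 = -16·8²/20 = -256/5 kN·m
Load 3 — applied couple M₀=-9 kN·m at a=4 m (b=L-a=4):
  R_A = 6M₀ab/L³ = 6·(-9)·4·4/8³ = -27/16 kN
  M_A = M₀b(2a-b)/L² = (-9)·4·(2·4-4)/8² = -9/4 kN·m
  R_B = -6M₀ab/L³ = -6·(-9)·4·4/8³ = 27/16 kN
  M_B = M₀a(2b-a)/L² = (-9)·4·(2·4-4)/8² = -9/4 kN·m
Load 4 — point force P=13 kN at a=2 m (b=L-a=6):
  R_A = Pb²(3a+b)/L³ = 13·6²·(3·2+6)/8³ = 351/32 kN
  M_A = Pab²/L² = 13·2·6²/8² = 117/8 kN·m
  R_B = Pa²(a+3b)/L³ = 13·2²·(2+3·6)/8³ = 65/32 kN
  M_B = -Pa²b/L² = -13·2²·6/8² = -39/8 kN·m
Superposition: R_A = 23937/800 kN, M_A = 28481/600 kN·m, R_B = 37663/800 kN, M_B = -11153/200 kN·m

R_A = 23937/800 kN, M_A = 28481/600 kN·m, R_B = 37663/800 kN, M_B = -11153/200 kN·m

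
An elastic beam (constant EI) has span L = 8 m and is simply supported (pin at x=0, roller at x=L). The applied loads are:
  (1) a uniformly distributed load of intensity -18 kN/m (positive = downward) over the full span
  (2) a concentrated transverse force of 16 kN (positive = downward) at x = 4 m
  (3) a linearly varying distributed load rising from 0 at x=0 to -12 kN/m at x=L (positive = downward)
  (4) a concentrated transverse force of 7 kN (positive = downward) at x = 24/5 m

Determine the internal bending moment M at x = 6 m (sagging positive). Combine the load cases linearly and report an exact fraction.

Load 1 — uniform load w=-18 kN/m over full span:
  M_1 = wx(L-x)/2 = (-18)·6·(8-6)/2 = -108 kN·m
Load 2 — point force P=16 kN at a=4 m (b=L-a=4):
  M_2 = Pa(L-x)/L  [x>a] = 16·4·(8-6)/8 = 16 kN·m
Load 3 — triangular load w₀=-12 kN/m (0→w₀ over full span):
  M_3 = w₀Lx/6 - w₀x³/(6L) = (-12)·8·6/6 - (-12)·6³/(6·8) = -42 kN·m
Load 4 — point force P=7 kN at a=24/5 m (b=L-a=16/5):
  M_4 = Pa(L-x)/L  [x>a] = 7·(24/5)·(8-6)/8 = 42/5 kN·m
Superposition: M = Σ M_i = -628/5 kN·m ≈ -125.600000 kN·m

M(6) = -628/5 kN·m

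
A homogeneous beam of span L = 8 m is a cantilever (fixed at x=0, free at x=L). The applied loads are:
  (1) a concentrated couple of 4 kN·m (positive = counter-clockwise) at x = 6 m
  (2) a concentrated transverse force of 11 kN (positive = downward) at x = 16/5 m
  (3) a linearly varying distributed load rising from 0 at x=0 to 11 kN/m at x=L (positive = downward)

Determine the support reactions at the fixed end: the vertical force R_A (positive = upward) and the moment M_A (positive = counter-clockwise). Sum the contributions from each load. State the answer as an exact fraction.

R_A = 55 kN, M_A = 3988/15 kN·m

Load 1 — applied couple M₀=4 kN·m at a=6 m (b=L-a=2):
  R_A = 0 kN
  M_A = -M₀ = -4 kN·m
Load 2 — point force P=11 kN at a=16/5 m (b=L-a=24/5):
  R_A = P = 11 kN
  M_A = Pa = 11·(16/5) = 176/5 kN·m
Load 3 — triangular load w₀=11 kN/m (0→w₀ over full span):
  R_A = w₀L/2 = 11·8/2 = 44 kN
  M_A = w₀L²/3 = 11·8²/3 = 704/3 kN·m
Superposition: R_A = 55 kN, M_A = 3988/15 kN·m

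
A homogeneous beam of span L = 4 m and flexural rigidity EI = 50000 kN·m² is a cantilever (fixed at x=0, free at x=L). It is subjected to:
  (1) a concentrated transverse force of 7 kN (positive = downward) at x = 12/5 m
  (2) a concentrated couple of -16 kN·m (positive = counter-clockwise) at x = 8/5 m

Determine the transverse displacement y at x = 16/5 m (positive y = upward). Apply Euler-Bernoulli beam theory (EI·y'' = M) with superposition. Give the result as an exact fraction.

y(16/5) = -858/390625 m

Load 1 — point force P=7 kN at a=12/5 m (b=L-a=8/5):
  y_1 = -Pa²(3x-a)/(6EI)  [x>a] = -7·(12/5)²·(3·(16/5)-(12/5))/(6·50000) = -378/390625 m
Load 2 — applied couple M₀=-16 kN·m at a=8/5 m (b=L-a=12/5):
  y_2 = M₀a(2x-a)/(2EI)  [x>a] = (-16)·(8/5)·(2·(16/5)-(8/5))/(2·50000) = -96/78125 m
Superposition: y = Σ y_i = -858/390625 m ≈ -0.002196 m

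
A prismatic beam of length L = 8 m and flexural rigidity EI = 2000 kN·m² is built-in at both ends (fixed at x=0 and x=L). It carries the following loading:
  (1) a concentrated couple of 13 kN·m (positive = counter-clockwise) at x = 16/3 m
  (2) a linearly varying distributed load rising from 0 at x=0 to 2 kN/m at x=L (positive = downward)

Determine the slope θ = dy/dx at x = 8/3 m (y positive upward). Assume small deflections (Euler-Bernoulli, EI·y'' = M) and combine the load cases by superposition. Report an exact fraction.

θ(8/3) = -1097/303750 rad

Load 1 — applied couple M₀=13 kN·m at a=16/3 m (b=L-a=8/3):
  θ_1 = (R_Ax²/2 - M_Ax)/EI  [x≤a] with R_A=13/6, M_A=13/3 = ((13/6)·(8/3)²/2 - (13/3)·(8/3))/2000 = -13/6750 rad
Load 2 — triangular load w₀=2 kN/m (0→w₀ over full span):
  θ_2 = -w₀(2x(L-x)(L-2x)(x+2L)+x²(L-x)²)/(120LEI) = -2·(2·(8/3)·(8-(8/3))·(8-2·(8/3))·((8/3)+2·8)+(8/3)²·(8-(8/3))²)/(120·8·2000) = -256/151875 rad
Superposition: θ = Σ θ_i = -1097/303750 rad ≈ -0.003612 rad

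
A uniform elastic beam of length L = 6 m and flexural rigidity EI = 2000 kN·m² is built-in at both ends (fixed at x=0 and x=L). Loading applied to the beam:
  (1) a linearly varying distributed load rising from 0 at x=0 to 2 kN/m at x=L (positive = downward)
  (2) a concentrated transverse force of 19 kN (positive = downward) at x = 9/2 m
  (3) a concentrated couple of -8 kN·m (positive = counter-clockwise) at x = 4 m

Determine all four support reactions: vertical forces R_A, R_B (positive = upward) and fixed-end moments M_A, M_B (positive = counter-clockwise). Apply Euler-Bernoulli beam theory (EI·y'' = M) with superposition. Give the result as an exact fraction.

Load 1 — triangular load w₀=2 kN/m (0→w₀ over full span):
  R_A = 3w₀L/20 = 3·2·6/20 = 9/5 kN
  M_A = w₀L²/30 = 2·6²/30 = 12/5 kN·m
  R_B = 7w₀L/20 = 7·2·6/20 = 21/5 kN
  M_B = -w₀L²/20 = -2·6²/20 = -18/5 kN·m
Load 2 — point force P=19 kN at a=9/2 m (b=L-a=3/2):
  R_A = Pb²(3a+b)/L³ = 19·(3/2)²·(3·(9/2)+(3/2))/6³ = 95/32 kN
  M_A = Pab²/L² = 19·(9/2)·(3/2)²/6² = 171/32 kN·m
  R_B = Pa²(a+3b)/L³ = 19·(9/2)²·((9/2)+3·(3/2))/6³ = 513/32 kN
  M_B = -Pa²b/L² = -19·(9/2)²·(3/2)/6² = -513/32 kN·m
Load 3 — applied couple M₀=-8 kN·m at a=4 m (b=L-a=2):
  R_A = 6M₀ab/L³ = 6·(-8)·4·2/6³ = -16/9 kN
  M_A = M₀b(2a-b)/L² = (-8)·2·(2·4-2)/6² = -8/3 kN·m
  R_B = -6M₀ab/L³ = -6·(-8)·4·2/6³ = 16/9 kN
  M_B = M₀a(2b-a)/L² = (-8)·4·(2·2-4)/6² = 0 kN·m
Superposition: R_A = 4307/1440 kN, M_A = 2437/480 kN·m, R_B = 31693/1440 kN, M_B = -3141/160 kN·m

R_A = 4307/1440 kN, M_A = 2437/480 kN·m, R_B = 31693/1440 kN, M_B = -3141/160 kN·m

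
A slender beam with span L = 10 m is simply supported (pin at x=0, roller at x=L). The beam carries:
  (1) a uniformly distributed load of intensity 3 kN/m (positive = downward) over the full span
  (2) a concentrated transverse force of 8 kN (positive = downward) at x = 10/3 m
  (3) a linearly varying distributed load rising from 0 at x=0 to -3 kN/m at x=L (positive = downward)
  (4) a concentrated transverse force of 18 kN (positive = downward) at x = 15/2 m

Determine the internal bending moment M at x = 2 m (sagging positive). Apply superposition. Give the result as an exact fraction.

Load 1 — uniform load w=3 kN/m over full span:
  M_1 = wx(L-x)/2 = 3·2·(10-2)/2 = 24 kN·m
Load 2 — point force P=8 kN at a=10/3 m (b=L-a=20/3):
  M_2 = Pbx/L  [x≤a] = 8·(20/3)·2/10 = 32/3 kN·m
Load 3 — triangular load w₀=-3 kN/m (0→w₀ over full span):
  M_3 = w₀Lx/6 - w₀x³/(6L) = (-3)·10·2/6 - (-3)·2³/(6·10) = -48/5 kN·m
Load 4 — point force P=18 kN at a=15/2 m (b=L-a=5/2):
  M_4 = Pbx/L  [x≤a] = 18·(5/2)·2/10 = 9 kN·m
Superposition: M = Σ M_i = 511/15 kN·m ≈ 34.066667 kN·m

M(2) = 511/15 kN·m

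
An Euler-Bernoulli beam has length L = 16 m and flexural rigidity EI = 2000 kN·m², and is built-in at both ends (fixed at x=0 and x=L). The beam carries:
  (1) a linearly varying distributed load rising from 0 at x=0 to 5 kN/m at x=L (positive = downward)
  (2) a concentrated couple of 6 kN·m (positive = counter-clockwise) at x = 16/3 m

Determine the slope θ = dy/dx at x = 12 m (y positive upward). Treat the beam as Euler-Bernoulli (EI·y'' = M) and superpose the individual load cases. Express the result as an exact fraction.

θ(12) = 39/1000 rad

Load 1 — triangular load w₀=5 kN/m (0→w₀ over full span):
  θ_1 = -w₀(2x(L-x)(L-2x)(x+2L)+x²(L-x)²)/(120LEI) = -5·(2·12·(16-12)·(16-2·12)·(12+2·16)+12²·(16-12)²)/(120·16·2000) = 41/1000 rad
Load 2 — applied couple M₀=6 kN·m at a=16/3 m (b=L-a=32/3):
  θ_2 = (R_Ax²/2 - M_Ax - M₀(x-a))/EI  [x>a] with R_A=1/2, M_A=0 = ((1/2)·12²/2 - 0·12 - 6·(12-(16/3)))/2000 = -1/500 rad
Superposition: θ = Σ θ_i = 39/1000 rad ≈ 0.039000 rad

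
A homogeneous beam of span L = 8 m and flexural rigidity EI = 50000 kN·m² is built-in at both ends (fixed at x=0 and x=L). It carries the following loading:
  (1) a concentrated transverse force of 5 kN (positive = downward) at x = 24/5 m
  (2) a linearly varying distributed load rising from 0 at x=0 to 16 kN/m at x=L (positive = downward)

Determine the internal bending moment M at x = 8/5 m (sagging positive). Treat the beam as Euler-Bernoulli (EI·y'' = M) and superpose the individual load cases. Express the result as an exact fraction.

Load 1 — point force P=5 kN at a=24/5 m (b=L-a=16/5):
  M_1 = Pb²(3a+b)x/L³ - Pab²/L²  [x≤a] = 5·(16/5)²·(3·(24/5)+(16/5))·(8/5)/8³ - 5·(24/5)·(16/5)²/8² = -128/125 kN·m
Load 2 — triangular load w₀=16 kN/m (0→w₀ over full span):
  M_2 = 3w₀Lx/20 - w₀L²/30 - w₀x³/(6L) = 3·16·8·(8/5)/20 - 16·8²/30 - 16·(8/5)³/(6·8) = -1792/375 kN·m
Superposition: M = Σ M_i = -2176/375 kN·m ≈ -5.802667 kN·m

M(8/5) = -2176/375 kN·m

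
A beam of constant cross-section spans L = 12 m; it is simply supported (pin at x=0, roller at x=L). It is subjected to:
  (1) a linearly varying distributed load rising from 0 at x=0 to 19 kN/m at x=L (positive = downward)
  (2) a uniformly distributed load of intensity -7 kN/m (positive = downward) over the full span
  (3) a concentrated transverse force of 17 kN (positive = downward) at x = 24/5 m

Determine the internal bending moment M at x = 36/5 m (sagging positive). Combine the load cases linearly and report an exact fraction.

Load 1 — triangular load w₀=19 kN/m (0→w₀ over full span):
  M_1 = w₀Lx/6 - w₀x³/(6L) = 19·12·(36/5)/6 - 19·(36/5)³/(6·12) = 21888/125 kN·m
Load 2 — uniform load w=-7 kN/m over full span:
  M_2 = wx(L-x)/2 = (-7)·(36/5)·(12-(36/5))/2 = -3024/25 kN·m
Load 3 — point force P=17 kN at a=24/5 m (b=L-a=36/5):
  M_3 = Pa(L-x)/L  [x>a] = 17·(24/5)·(12-(36/5))/12 = 816/25 kN·m
Superposition: M = Σ M_i = 10848/125 kN·m ≈ 86.784000 kN·m

M(36/5) = 10848/125 kN·m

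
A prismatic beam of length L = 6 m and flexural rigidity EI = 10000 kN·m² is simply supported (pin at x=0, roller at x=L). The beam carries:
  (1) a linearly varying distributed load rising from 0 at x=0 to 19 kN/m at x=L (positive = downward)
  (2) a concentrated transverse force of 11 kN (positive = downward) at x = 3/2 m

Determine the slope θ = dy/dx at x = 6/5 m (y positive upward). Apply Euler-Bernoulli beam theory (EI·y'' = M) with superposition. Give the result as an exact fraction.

Load 1 — triangular load w₀=19 kN/m (0→w₀ over full span):
  θ_1 = -w₀(7L⁴-30L²x²+15x⁴)/(360LEI) = -19·(7·6⁴-30·6²·(6/5)²+15·(6/5)⁴)/(360·6·10000) = -5187/781250 rad
Load 2 — point force P=11 kN at a=3/2 m (b=L-a=9/2):
  θ_2 = -Pb(L²-b²-3x²)/(6LEI)  [x≤a] = -11·(9/2)·(6²-(9/2)²-3·(6/5)²)/(6·6·10000) = -12573/8000000 rad
Superposition: θ = Σ θ_i = -1642197/200000000 rad ≈ -0.008211 rad

θ(6/5) = -1642197/200000000 rad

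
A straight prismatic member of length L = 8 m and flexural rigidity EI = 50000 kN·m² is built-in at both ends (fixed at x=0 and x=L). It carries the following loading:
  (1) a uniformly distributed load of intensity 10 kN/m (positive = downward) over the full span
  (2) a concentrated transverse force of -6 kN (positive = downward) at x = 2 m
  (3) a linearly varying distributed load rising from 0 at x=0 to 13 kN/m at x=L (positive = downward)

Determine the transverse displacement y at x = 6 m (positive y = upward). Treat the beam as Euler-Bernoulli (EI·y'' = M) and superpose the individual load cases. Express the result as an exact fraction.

y(6) = -1993/1000000 m

Load 1 — uniform load w=10 kN/m over full span:
  y_1 = -wx²(L-x)²/(24EI) = -10·6²·(8-6)²/(24·50000) = -3/2500 m
Load 2 — point force P=-6 kN at a=2 m (b=L-a=6):
  y_2 = -Pa²(L-x)²(3bL-(3b+a)(L-x))/(6L³EI)  [x>a] = -(-6)·2²·(8-6)²·(3·6·8-(3·6+2)·(8-6))/(6·8³·50000) = 13/200000 m
Load 3 — triangular load w₀=13 kN/m (0→w₀ over full span):
  y_3 = -w₀x²(L-x)²(x+2L)/(120LEI) = -13·6²·(8-6)²·(6+2·8)/(120·8·50000) = -429/500000 m
Superposition: y = Σ y_i = -1993/1000000 m ≈ -0.001993 m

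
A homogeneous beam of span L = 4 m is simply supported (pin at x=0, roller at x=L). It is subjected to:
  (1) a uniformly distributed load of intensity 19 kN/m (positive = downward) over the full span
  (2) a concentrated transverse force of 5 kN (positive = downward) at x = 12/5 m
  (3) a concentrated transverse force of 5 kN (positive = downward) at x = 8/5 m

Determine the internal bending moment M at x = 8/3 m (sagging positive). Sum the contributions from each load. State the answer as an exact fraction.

M(8/3) = 364/9 kN·m

Load 1 — uniform load w=19 kN/m over full span:
  M_1 = wx(L-x)/2 = 19·(8/3)·(4-(8/3))/2 = 304/9 kN·m
Load 2 — point force P=5 kN at a=12/5 m (b=L-a=8/5):
  M_2 = Pa(L-x)/L  [x>a] = 5·(12/5)·(4-(8/3))/4 = 4 kN·m
Load 3 — point force P=5 kN at a=8/5 m (b=L-a=12/5):
  M_3 = Pa(L-x)/L  [x>a] = 5·(8/5)·(4-(8/3))/4 = 8/3 kN·m
Superposition: M = Σ M_i = 364/9 kN·m ≈ 40.444444 kN·m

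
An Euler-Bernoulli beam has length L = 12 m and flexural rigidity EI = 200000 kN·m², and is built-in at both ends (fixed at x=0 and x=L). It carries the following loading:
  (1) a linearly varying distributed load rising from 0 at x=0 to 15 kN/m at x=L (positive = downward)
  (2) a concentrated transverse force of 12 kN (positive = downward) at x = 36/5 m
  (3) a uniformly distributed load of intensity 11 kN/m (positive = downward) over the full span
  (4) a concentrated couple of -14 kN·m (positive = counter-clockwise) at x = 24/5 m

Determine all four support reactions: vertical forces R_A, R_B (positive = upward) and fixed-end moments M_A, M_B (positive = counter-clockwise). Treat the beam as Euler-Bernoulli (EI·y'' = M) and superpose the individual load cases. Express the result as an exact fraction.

Load 1 — triangular load w₀=15 kN/m (0→w₀ over full span):
  R_A = 3w₀L/20 = 3·15·12/20 = 27 kN
  M_A = w₀L²/30 = 15·12²/30 = 72 kN·m
  R_B = 7w₀L/20 = 7·15·12/20 = 63 kN
  M_B = -w₀L²/20 = -15·12²/20 = -108 kN·m
Load 2 — point force P=12 kN at a=36/5 m (b=L-a=24/5):
  R_A = Pb²(3a+b)/L³ = 12·(24/5)²·(3·(36/5)+(24/5))/12³ = 528/125 kN
  M_A = Pab²/L² = 12·(36/5)·(24/5)²/12² = 1728/125 kN·m
  R_B = Pa²(a+3b)/L³ = 12·(36/5)²·((36/5)+3·(24/5))/12³ = 972/125 kN
  M_B = -Pa²b/L² = -12·(36/5)²·(24/5)/12² = -2592/125 kN·m
Load 3 — uniform load w=11 kN/m over full span:
  R_A = wL/2 = 11·12/2 = 66 kN
  M_A = wL²/12 = 11·12²/12 = 132 kN·m
  R_B = wL/2 = 11·12/2 = 66 kN
  M_B = -wL²/12 = -11·12²/12 = -132 kN·m
Load 4 — applied couple M₀=-14 kN·m at a=24/5 m (b=L-a=36/5):
  R_A = 6M₀ab/L³ = 6·(-14)·(24/5)·(36/5)/12³ = -42/25 kN
  M_A = M₀b(2a-b)/L² = (-14)·(36/5)·(2·(24/5)-(36/5))/12² = -42/25 kN·m
  R_B = -6M₀ab/L³ = -6·(-14)·(24/5)·(36/5)/12³ = 42/25 kN
  M_B = M₀a(2b-a)/L² = (-14)·(24/5)·(2·(36/5)-(24/5))/12² = -112/25 kN·m
Superposition: R_A = 11943/125 kN, M_A = 27018/125 kN·m, R_B = 17307/125 kN, M_B = -33152/125 kN·m

R_A = 11943/125 kN, M_A = 27018/125 kN·m, R_B = 17307/125 kN, M_B = -33152/125 kN·m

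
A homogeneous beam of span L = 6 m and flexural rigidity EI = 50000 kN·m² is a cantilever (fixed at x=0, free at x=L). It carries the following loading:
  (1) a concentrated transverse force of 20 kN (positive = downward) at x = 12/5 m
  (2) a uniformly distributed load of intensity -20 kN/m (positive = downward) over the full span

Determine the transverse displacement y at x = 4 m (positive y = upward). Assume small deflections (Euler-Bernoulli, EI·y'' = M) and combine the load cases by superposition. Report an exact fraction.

Load 1 — point force P=20 kN at a=12/5 m (b=L-a=18/5):
  y_1 = -Pa²(3x-a)/(6EI)  [x>a] = -20·(12/5)²·(3·4-(12/5))/(6·50000) = -288/78125 m
Load 2 — uniform load w=-20 kN/m over full span:
  y_2 = -wx²(x²-4Lx+6L²)/(24EI) = -(-20)·4²·(4²-4·6·4+6·6²)/(24·50000) = 68/1875 m
Superposition: y = Σ y_i = 7636/234375 m ≈ 0.032580 m

y(4) = 7636/234375 m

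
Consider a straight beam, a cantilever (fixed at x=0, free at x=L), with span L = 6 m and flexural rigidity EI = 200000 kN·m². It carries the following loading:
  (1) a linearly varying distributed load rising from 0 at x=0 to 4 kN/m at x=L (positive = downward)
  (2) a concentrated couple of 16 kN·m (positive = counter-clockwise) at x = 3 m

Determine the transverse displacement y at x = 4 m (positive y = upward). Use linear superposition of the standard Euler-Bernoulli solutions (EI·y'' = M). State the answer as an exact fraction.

Load 1 — triangular load w₀=4 kN/m (0→w₀ over full span):
  y_1 = (w₀Lx³/12-w₀L²x²/6-w₀x⁵/(120L))/EI = (4·6·4³/12-4·6²·4²/6-4·4⁵/(120·6))/200000 = -184/140625 m
Load 2 — applied couple M₀=16 kN·m at a=3 m (b=L-a=3):
  y_2 = M₀a(2x-a)/(2EI)  [x>a] = 16·3·(2·4-3)/(2·200000) = 3/5000 m
Superposition: y = Σ y_i = -797/1125000 m ≈ -0.000708 m

y(4) = -797/1125000 m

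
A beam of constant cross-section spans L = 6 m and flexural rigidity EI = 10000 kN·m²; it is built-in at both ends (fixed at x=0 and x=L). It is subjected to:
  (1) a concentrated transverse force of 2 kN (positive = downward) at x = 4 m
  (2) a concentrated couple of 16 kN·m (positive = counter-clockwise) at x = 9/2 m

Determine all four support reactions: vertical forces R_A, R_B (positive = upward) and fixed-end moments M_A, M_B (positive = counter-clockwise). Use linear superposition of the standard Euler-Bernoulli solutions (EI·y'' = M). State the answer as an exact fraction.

R_A = 95/27 kN, M_A = 53/9 kN·m, R_B = -41/27 kN, M_B = -43/9 kN·m

Load 1 — point force P=2 kN at a=4 m (b=L-a=2):
  R_A = Pb²(3a+b)/L³ = 2·2²·(3·4+2)/6³ = 14/27 kN
  M_A = Pab²/L² = 2·4·2²/6² = 8/9 kN·m
  R_B = Pa²(a+3b)/L³ = 2·4²·(4+3·2)/6³ = 40/27 kN
  M_B = -Pa²b/L² = -2·4²·2/6² = -16/9 kN·m
Load 2 — applied couple M₀=16 kN·m at a=9/2 m (b=L-a=3/2):
  R_A = 6M₀ab/L³ = 6·16·(9/2)·(3/2)/6³ = 3 kN
  M_A = M₀b(2a-b)/L² = 16·(3/2)·(2·(9/2)-(3/2))/6² = 5 kN·m
  R_B = -6M₀ab/L³ = -6·16·(9/2)·(3/2)/6³ = -3 kN
  M_B = M₀a(2b-a)/L² = 16·(9/2)·(2·(3/2)-(9/2))/6² = -3 kN·m
Superposition: R_A = 95/27 kN, M_A = 53/9 kN·m, R_B = -41/27 kN, M_B = -43/9 kN·m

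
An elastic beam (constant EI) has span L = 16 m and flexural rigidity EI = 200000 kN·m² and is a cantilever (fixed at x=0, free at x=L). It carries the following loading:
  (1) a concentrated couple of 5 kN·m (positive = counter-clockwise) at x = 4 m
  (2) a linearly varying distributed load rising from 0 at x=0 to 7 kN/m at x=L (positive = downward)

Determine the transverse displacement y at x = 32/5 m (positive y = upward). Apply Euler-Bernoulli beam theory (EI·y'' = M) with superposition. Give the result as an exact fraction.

Load 1 — applied couple M₀=5 kN·m at a=4 m (b=L-a=12):
  y_1 = M₀a(2x-a)/(2EI)  [x>a] = 5·4·(2·(32/5)-4)/(2·200000) = 11/25000 m
Load 2 — triangular load w₀=7 kN/m (0→w₀ over full span):
  y_2 = (w₀Lx³/12-w₀L²x²/6-w₀x⁵/(120L))/EI = (7·16·(32/5)³/12-7·16²·(32/5)²/6-7·(32/5)⁵/(120·16))/200000 = -7196672/146484375 m
Superposition: y = Σ y_i = -57057751/1171875000 m ≈ -0.048689 m

y(32/5) = -57057751/1171875000 m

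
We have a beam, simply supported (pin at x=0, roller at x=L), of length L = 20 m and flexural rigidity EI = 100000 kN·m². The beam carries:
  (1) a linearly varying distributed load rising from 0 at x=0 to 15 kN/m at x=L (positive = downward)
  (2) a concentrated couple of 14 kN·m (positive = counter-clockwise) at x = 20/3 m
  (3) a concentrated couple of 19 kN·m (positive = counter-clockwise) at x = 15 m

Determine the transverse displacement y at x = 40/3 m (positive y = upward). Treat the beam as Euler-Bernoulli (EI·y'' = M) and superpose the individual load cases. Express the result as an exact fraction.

Load 1 — triangular load w₀=15 kN/m (0→w₀ over full span):
  y_1 = -w₀x(7L⁴-10L²x²+3x⁴)/(360LEI) = -15·(40/3)·(7·20⁴-10·20²·(40/3)²+3·(40/3)⁴)/(360·20·100000) = -34/243 m
Load 2 — applied couple M₀=14 kN·m at a=20/3 m (b=L-a=40/3):
  y_2 = (M₀x³/(6L)-M₀(x-a)²/2+C₁x)/EI  [x>a] with C₁=M₀(3b²-L²)/(6L)=140/9 = (14·(40/3)³/(6·20)-14·((40/3)-(20/3))²/2+(140/9)·(40/3))/100000 = 7/4050 m
Load 3 — applied couple M₀=19 kN·m at a=15 m (b=L-a=5):
  y_3 = (M₀x³/(6L)+C₁x)/EI  [x≤a] with C₁=M₀(3b²-L²)/(6L)=-1235/24 = (19·(40/3)³/(6·20)+(-1235/24)·(40/3))/100000 = -1007/324000 m
Superposition: y = Σ y_i = -137341/972000 m ≈ -0.141297 m

y(40/3) = -137341/972000 m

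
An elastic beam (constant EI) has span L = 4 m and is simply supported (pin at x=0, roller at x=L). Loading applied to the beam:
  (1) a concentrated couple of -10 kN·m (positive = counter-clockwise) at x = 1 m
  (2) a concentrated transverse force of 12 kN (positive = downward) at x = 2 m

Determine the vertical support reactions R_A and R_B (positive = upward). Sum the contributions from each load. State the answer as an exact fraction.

Load 1 — applied couple M₀=-10 kN·m at a=1 m (b=L-a=3):
  R_A = M₀/L = (-10)/4 = -5/2 kN
  R_B = -M₀/L = -(-10)/4 = 5/2 kN
Load 2 — point force P=12 kN at a=2 m (b=L-a=2):
  R_A = Pb/L = 12·2/4 = 6 kN
  R_B = Pa/L = 12·2/4 = 6 kN
Superposition: R_A = 7/2 kN, R_B = 17/2 kN

R_A = 7/2 kN, R_B = 17/2 kN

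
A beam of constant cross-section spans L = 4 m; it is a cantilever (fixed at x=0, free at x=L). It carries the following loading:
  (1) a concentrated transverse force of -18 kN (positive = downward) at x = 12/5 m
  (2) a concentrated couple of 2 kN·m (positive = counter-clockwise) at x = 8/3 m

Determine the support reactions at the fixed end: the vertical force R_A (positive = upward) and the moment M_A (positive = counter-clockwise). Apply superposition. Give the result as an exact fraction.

R_A = -18 kN, M_A = -226/5 kN·m

Load 1 — point force P=-18 kN at a=12/5 m (b=L-a=8/5):
  R_A = P = (-18) = -18 kN
  M_A = Pa = (-18)·(12/5) = -216/5 kN·m
Load 2 — applied couple M₀=2 kN·m at a=8/3 m (b=L-a=4/3):
  R_A = 0 kN
  M_A = -M₀ = -2 kN·m
Superposition: R_A = -18 kN, M_A = -226/5 kN·m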